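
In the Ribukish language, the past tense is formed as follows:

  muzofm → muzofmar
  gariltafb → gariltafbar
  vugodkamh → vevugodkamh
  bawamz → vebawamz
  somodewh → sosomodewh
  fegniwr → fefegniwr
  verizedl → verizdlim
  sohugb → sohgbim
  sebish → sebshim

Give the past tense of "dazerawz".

dadazerawz

vugodkamh and somodewh both end in -h yet inflect differently (vevugodkamh, sosomodewh), so the final letter is not what conditions the rule; the second-to-last letter is.
"dazerawz" has second-to-last letter 'w'. The stems whose second-to-last letter is 'w' (somodewh → sosomodewh, fegniwr → fefegniwr) repeat the first consonant+vowel as a prefix.
So dazerawz → dadazerawz.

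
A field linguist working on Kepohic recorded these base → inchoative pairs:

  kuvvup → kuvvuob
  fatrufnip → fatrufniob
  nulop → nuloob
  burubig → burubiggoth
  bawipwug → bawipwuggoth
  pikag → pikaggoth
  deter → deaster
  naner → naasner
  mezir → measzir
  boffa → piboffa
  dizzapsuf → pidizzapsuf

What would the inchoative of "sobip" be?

sobiob

fatrufnip and burubig both have last vowel 'i' yet inflect differently (fatrufniob, burubiggoth), so the last vowel is not what conditions the rule; the final letter is.
"sobip" ends in -p. The stems ending in -p (kuvvup → kuvvuob, fatrufnip → fatrufniob, nulop → nuloob) drop the final letter and add -ob.
The other patterns: stems ending in -g double the final consonant and add -oth; stems ending in -r insert -as- after the first vowel; stems ending in -a or -f add the prefix pi-.
So sobip → sobiob.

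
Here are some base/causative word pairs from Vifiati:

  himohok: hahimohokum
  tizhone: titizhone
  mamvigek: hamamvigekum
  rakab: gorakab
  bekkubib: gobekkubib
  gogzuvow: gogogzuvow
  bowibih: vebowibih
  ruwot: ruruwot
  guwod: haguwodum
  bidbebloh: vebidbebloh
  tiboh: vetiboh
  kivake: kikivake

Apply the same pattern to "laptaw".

golaptaw

"laptaw" ends in -w. The one such stem in the data (gogzuvow → gogogzuvow) adds the prefix go-, so the same rule applies.
The other patterns: stems ending in -e or -t repeat the first consonant+vowel as a prefix; stems ending in -h add the prefix ve-; stems ending in -d or -k add ha- … -um around the stem.
So laptaw → golaptaw.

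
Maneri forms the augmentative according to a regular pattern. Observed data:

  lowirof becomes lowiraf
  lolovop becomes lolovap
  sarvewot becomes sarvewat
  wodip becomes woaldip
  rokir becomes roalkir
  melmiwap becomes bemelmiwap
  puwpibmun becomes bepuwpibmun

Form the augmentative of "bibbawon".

bibbawan

lolovop and wodip both end in -p yet inflect differently (lolovap, woaldip), so the final letter is not what conditions the rule; the last vowel is.
"bibbawon" has last vowel 'o'. The stems whose last vowel is 'o' (lowirof → lowiraf, lolovop → lolovap, sarvewot → sarvewat) change the last vowel to 'a'.
The other patterns: stems whose last vowel is 'i' insert -al- after the first vowel; stems whose last vowel is 'a' or 'u' add the prefix be-.
So bibbawon → bibbawan.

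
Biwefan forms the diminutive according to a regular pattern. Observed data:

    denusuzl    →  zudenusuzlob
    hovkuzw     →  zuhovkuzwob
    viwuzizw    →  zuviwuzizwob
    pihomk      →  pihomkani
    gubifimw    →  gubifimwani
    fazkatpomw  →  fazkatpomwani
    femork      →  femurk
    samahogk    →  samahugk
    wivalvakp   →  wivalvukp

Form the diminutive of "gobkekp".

gobkukp

hovkuzw and gubifimw both end in -w yet inflect differently (zuhovkuzwob, gubifimwani), so the final letter is not what conditions the rule; the second-to-last letter is.
"gobkekp" has second-to-last letter 'k'. The one such stem in the data (wivalvakp → wivalvukp) changes the last vowel to 'u' (as do femork, samahogk), so the same rule applies.
So gobkekp → gobkukp.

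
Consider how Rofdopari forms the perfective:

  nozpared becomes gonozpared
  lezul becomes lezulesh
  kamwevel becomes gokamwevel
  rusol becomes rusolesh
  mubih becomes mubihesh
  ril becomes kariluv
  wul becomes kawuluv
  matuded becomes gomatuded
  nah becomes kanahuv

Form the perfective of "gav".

ril and lezul both end in -l yet inflect differently (kariluv, lezulesh), so the final letter is not what conditions the rule; the number of vowels is.
"gav" has 1 vowel. The stems with 1 vowel (ril → kariluv, nah → kanahuv, wul → kawuluv) add ka- … -uv around the stem.
So gav → kagavuv.

kagavuv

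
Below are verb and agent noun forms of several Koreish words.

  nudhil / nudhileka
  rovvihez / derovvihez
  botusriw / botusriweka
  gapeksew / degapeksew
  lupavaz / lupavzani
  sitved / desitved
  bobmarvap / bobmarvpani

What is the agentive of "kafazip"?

rovvihez and lupavaz both end in -z yet inflect differently (derovvihez, lupavzani), so the final letter is not what conditions the rule; the last vowel is.
"kafazip" has last vowel 'i'. The stems whose last vowel is 'i' (nudhil → nudhileka, botusriw → botusriweka) add -eka.
The other patterns: stems whose last vowel is 'e' add the prefix de-; stems whose last vowel is 'a' delete the last vowel and add -ani.
So kafazip → kafazipeka.

kafazipeka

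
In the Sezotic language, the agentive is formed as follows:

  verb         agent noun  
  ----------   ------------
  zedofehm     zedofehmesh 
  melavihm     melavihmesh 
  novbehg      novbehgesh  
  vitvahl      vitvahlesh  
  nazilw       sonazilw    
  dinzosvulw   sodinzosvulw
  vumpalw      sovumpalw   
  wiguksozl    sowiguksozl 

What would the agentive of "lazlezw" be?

"lazlezw" has second-to-last letter 'z'. The one such stem in the data (wiguksozl → sowiguksozl) adds the prefix so-, so the same rule applies.
The other pattern: stems whose second-to-last letter is 'h' add -esh.
So lazlezw → solazlezw.

solazlezw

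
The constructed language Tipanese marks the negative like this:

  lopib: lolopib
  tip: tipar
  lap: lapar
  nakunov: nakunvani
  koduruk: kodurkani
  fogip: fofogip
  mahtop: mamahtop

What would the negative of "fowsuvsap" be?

tip and mahtop both end in -p yet inflect differently (tipar, mamahtop), so the final letter is not what conditions the rule; the number of vowels is.
"fowsuvsap" has 3 vowels. The stems with 3 vowels (nakunov → nakunvani, koduruk → kodurkani) delete the last vowel and add -ani.
The other patterns: stems with 1 vowel add -ar; stems with 2 vowels repeat the first consonant+vowel as a prefix.
So fowsuvsap → fowsuvspani.

fowsuvspani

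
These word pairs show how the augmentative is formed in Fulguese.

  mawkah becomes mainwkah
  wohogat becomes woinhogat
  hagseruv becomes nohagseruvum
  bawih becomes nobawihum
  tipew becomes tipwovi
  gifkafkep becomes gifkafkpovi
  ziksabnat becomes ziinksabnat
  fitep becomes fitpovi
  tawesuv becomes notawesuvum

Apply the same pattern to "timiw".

notimiwum

mawkah and bawih both end in -h yet inflect differently (mainwkah, nobawihum), so the final letter is not what conditions the rule; the last vowel is.
"timiw" has last vowel 'i'. The one such stem in the data (bawih → nobawihum) adds no- … -um around the stem, so the same rule applies.
The other patterns: stems whose last vowel is 'e' delete the last vowel and add -ovi; stems whose last vowel is 'a' insert -in- after the first vowel.
So timiw → notimiwum.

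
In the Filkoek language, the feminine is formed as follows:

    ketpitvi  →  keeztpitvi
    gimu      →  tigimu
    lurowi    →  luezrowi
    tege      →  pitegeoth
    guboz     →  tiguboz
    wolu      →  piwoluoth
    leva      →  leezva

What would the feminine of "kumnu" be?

kuezmnu

gimu and wolu both end in -u yet inflect differently (tigimu, piwoluoth), so the final letter is not what conditions the rule; the first letter is.
"kumnu" begins with k-. The one such stem in the data (ketpitvi → keeztpitvi) inserts -ez- after the first vowel (as do leva, lurowi), so the same rule applies.
So kumnu → kuezmnu.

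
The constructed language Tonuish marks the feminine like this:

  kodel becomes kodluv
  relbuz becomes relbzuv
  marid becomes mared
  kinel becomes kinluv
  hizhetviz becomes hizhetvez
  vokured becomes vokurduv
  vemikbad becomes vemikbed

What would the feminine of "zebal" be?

zebel

vokured and marid both end in -d yet inflect differently (vokurduv, mared), so the final letter is not what conditions the rule; the last vowel is.
"zebal" has last vowel 'a'. The one such stem in the data (vemikbad → vemikbed) changes the last vowel to 'e' (as do marid, hizhetviz), so the same rule applies.
So zebal → zebel.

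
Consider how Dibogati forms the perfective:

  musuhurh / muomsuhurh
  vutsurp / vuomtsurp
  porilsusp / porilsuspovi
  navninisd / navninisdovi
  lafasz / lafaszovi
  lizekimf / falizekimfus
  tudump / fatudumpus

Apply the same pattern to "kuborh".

kuomborh

vutsurp and porilsusp both end in -p yet inflect differently (vuomtsurp, porilsuspovi), so the final letter is not what conditions the rule; the second-to-last letter is.
"kuborh" has second-to-last letter 'r'. The stems whose second-to-last letter is 'r' (musuhurh → muomsuhurh, vutsurp → vuomtsurp) insert -om- after the first vowel.
The other patterns: stems whose second-to-last letter is 's' add -ovi; stems whose second-to-last letter is 'm' add fa- … -us around the stem.
So kuborh → kuomborh.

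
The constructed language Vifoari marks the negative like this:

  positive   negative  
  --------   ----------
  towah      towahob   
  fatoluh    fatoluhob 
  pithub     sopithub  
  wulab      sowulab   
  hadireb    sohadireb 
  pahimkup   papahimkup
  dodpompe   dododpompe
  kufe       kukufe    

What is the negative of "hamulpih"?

hamulpihob

fatoluh and pithub both have last vowel 'u' yet inflect differently (fatoluhob, sopithub), so the last vowel is not what conditions the rule; the final letter is.
"hamulpih" ends in -h. The stems ending in -h (towah → towahob, fatoluh → fatoluhob) add -ob.
The other patterns: stems ending in -b add the prefix so-; stems ending in -e or -p repeat the first consonant+vowel as a prefix.
So hamulpih → hamulpihob.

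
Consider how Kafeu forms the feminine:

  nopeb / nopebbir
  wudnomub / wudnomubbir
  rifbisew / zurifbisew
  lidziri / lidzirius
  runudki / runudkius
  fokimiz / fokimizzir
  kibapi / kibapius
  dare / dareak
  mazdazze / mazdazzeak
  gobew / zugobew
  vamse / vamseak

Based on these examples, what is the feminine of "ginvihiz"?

ginvihizzir

"ginvihiz" ends in -z. The one such stem in the data (fokimiz → fokimizzir) doubles the final consonant and adds -ir (as do nopeb, wudnomub), so the same rule applies.
So ginvihiz → ginvihizzir.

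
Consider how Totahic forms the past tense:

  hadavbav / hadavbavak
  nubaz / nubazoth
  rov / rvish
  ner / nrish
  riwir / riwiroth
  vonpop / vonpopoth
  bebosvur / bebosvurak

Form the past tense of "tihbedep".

ner and riwir both end in -r yet inflect differently (nrish, riwiroth), so the final letter is not what conditions the rule; the number of vowels is.
"tihbedep" has 3 vowels. The stems with 3 vowels (hadavbav → hadavbavak, bebosvur → bebosvurak) add -ak.
The other patterns: stems with 1 vowel delete the last vowel and add -ish; stems with 2 vowels add -oth.
So tihbedep → tihbedepak.

tihbedepak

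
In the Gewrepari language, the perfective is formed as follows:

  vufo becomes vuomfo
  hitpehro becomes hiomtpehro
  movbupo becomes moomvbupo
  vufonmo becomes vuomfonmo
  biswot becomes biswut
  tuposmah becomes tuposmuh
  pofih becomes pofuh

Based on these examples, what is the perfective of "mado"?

maomdo

vufo and biswot both have last vowel 'o' yet inflect differently (vuomfo, biswut), so the last vowel is not what conditions the rule; the final letter is.
"mado" ends in -o. The stems ending in -o (vufo → vuomfo, hitpehro → hiomtpehro, movbupo → moomvbupo) insert -om- after the first vowel.
So mado → maomdo.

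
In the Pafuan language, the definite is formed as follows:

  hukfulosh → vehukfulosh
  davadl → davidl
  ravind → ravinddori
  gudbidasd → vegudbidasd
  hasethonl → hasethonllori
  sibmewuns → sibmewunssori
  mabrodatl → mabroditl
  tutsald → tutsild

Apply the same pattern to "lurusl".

ravind and gudbidasd both end in -d yet inflect differently (ravinddori, vegudbidasd), so the final letter is not what conditions the rule; the second-to-last letter is.
"lurusl" has second-to-last letter 's'. The stems whose second-to-last letter is 's' (hukfulosh → vehukfulosh, gudbidasd → vegudbidasd) add the prefix ve-.
The other patterns: stems whose second-to-last letter is 'n' double the final consonant and add -ori; stems whose second-to-last letter is 'd', 'l' or 't' change the last vowel to 'i'.
So lurusl → velurusl.

velurusl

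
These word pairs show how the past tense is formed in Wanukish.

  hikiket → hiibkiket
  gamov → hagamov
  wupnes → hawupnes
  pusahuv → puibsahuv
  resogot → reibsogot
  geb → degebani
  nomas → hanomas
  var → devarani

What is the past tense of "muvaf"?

hamuvaf

gamov and pusahuv both end in -v yet inflect differently (hagamov, puibsahuv), so the final letter is not what conditions the rule; the number of vowels is.
"muvaf" has 2 vowels. The stems with 2 vowels (wupnes → hawupnes, gamov → hagamov, nomas → hanomas) add the prefix ha-.
So muvaf → hamuvaf.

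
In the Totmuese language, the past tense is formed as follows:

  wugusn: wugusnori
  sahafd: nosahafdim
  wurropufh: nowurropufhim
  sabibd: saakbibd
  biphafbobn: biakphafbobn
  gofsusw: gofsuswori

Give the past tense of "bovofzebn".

boakvofzebn

"bovofzebn" has second-to-last letter 'b'. The stems whose second-to-last letter is 'b' (sabibd → saakbibd, biphafbobn → biakphafbobn) insert -ak- after the first vowel.
So bovofzebn → boakvofzebn.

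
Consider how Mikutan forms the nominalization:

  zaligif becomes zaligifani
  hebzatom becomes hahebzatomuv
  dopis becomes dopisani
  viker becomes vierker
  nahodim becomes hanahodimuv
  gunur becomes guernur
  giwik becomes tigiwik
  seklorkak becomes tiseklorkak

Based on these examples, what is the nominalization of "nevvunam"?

zaligif and nahodim both have last vowel 'i' yet inflect differently (zaligifani, hanahodimuv), so the last vowel is not what conditions the rule; the final letter is.
"nevvunam" ends in -m. The stems ending in -m (nahodim → hanahodimuv, hebzatom → hahebzatomuv) add ha- … -uv around the stem.
So nevvunam → hanevvunamuv.

hanevvunamuv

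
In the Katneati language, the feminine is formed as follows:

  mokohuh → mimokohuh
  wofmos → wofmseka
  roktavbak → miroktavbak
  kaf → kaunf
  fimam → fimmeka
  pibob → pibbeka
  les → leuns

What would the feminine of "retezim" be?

miretezim

les and wofmos both end in -s yet inflect differently (leuns, wofmseka), so the final letter is not what conditions the rule; the number of vowels is.
"retezim" has 3 vowels. The stems with 3 vowels (roktavbak → miroktavbak, mokohuh → mimokohuh) add the prefix mi-.
So retezim → miretezim.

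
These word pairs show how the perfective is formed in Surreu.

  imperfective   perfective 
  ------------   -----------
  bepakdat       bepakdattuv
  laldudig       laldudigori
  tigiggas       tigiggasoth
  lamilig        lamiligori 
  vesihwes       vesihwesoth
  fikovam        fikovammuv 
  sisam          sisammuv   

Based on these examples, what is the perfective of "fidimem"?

fidimemmuv

"fidimem" ends in -m. The stems ending in -m (sisam → sisammuv, fikovam → fikovammuv) double the final consonant and add -uv.
The other patterns: stems ending in -s add -oth; stems ending in -g add -ori.
So fidimem → fidimemmuv.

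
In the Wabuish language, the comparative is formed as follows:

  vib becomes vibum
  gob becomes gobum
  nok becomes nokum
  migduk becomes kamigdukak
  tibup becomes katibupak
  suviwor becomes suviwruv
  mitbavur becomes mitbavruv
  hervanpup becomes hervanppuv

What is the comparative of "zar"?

"zar" has 1 vowel. The stems with 1 vowel (vib → vibum, gob → gobum, nok → nokum) add -um.
The other patterns: stems with 2 vowels add ka- … -ak around the stem; stems with 3 vowels delete the last vowel and add -uv.
So zar → zarum.

zarum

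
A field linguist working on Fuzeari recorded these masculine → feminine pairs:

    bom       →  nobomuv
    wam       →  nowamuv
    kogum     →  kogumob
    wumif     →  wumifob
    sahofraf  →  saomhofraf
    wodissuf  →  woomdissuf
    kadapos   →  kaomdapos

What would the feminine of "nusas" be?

bom and kogum both end in -m yet inflect differently (nobomuv, kogumob), so the final letter is not what conditions the rule; the number of vowels is.
"nusas" has 2 vowels. The stems with 2 vowels (kogum → kogumob, wumif → wumifob) add -ob.
The other patterns: stems with 1 vowel add no- … -uv around the stem; stems with 3 vowels insert -om- after the first vowel.
So nusas → nusasob.

nusasob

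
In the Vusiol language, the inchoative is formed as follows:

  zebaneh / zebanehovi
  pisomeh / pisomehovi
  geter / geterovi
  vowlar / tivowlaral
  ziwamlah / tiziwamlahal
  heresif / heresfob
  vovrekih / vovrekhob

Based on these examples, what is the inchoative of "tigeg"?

geter and vowlar both end in -r yet inflect differently (geterovi, tivowlaral), so the final letter is not what conditions the rule; the last vowel is.
"tigeg" has last vowel 'e'. The stems whose last vowel is 'e' (zebaneh → zebanehovi, pisomeh → pisomehovi, geter → geterovi) add -ovi.
The other patterns: stems whose last vowel is 'a' add ti- … -al around the stem; stems whose last vowel is 'i' delete the last vowel and add -ob.
So tigeg → tigegovi.

tigegovi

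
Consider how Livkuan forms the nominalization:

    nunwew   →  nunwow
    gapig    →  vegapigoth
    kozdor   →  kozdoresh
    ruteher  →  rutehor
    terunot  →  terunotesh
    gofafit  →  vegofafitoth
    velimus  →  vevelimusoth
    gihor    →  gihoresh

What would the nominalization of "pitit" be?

ruteher and gihor both end in -r yet inflect differently (rutehor, gihoresh), so the final letter is not what conditions the rule; the last vowel is.
"pitit" has last vowel 'i'. The stems whose last vowel is 'i' (gapig → vegapigoth, gofafit → vegofafitoth) add ve- … -oth around the stem.
The other patterns: stems whose last vowel is 'e' change the last vowel to 'o'; stems whose last vowel is 'o' add -esh.
So pitit → vepititoth.

vepititoth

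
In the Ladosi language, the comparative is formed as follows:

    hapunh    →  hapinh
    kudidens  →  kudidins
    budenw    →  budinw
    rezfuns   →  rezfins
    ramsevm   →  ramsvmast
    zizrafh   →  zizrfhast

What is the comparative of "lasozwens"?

lasozwins

"lasozwens" has second-to-last letter 'n'. The stems whose second-to-last letter is 'n' (hapunh → hapinh, kudidens → kudidins, budenw → budinw) change the last vowel to 'i'.
The other pattern: stems whose second-to-last letter is 'f' or 'v' delete the last vowel and add -ast.
So lasozwens → lasozwins.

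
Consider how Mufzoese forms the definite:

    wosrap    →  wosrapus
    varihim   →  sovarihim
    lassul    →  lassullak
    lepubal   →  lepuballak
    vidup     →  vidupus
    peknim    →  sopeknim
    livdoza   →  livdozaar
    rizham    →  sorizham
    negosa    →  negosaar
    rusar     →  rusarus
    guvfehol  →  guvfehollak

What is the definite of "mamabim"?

lepubal and rizham both have last vowel 'a' yet inflect differently (lepuballak, sorizham), so the last vowel is not what conditions the rule; the final letter is.
"mamabim" ends in -m. The stems ending in -m (rizham → sorizham, peknim → sopeknim, varihim → sovarihim) add the prefix so-.
The other patterns: stems ending in -l double the final consonant and add -ak; stems ending in -a add -ar; stems ending in -p or -r add -us.
So mamabim → somamabim.

somamabim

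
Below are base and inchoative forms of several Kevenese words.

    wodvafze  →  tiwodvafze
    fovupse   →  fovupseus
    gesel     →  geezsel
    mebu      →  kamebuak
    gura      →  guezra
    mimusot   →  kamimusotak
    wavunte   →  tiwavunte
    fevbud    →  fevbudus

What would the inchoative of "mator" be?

wavunte and fovupse both end in -e yet inflect differently (tiwavunte, fovupseus), so the final letter is not what conditions the rule; the first letter is.
"mator" begins with m-. The stems beginning with m- (mebu → kamebuak, mimusot → kamimusotak) add ka- … -ak around the stem.
The other patterns: stems beginning with w- add the prefix ti-; stems beginning with g- insert -ez- after the first vowel; stems beginning with f- add -us.
So mator → kamatorak.

kamatorak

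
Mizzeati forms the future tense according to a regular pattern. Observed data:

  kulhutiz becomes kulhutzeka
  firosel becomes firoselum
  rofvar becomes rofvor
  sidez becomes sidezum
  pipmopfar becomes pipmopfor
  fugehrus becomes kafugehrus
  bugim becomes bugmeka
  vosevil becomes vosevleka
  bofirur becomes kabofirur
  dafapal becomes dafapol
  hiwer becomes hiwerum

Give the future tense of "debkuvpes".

debkuvpesum

firosel and vosevil both end in -l yet inflect differently (firoselum, vosevleka), so the final letter is not what conditions the rule; the last vowel is.
"debkuvpes" has last vowel 'e'. The stems whose last vowel is 'e' (sidez → sidezum, firosel → firoselum, hiwer → hiwerum) add -um.
So debkuvpes → debkuvpesum.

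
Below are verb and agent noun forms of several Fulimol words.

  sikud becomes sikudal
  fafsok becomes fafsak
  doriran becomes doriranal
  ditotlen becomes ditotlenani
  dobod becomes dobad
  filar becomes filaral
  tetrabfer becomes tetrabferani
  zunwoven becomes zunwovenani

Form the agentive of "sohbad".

doriran and ditotlen both end in -n yet inflect differently (doriranal, ditotlenani), so the final letter is not what conditions the rule; the last vowel is.
"sohbad" has last vowel 'a'. The stems whose last vowel is 'a' (doriran → doriranal, filar → filaral) add -al.
The other patterns: stems whose last vowel is 'e' add -ani; stems whose last vowel is 'o' change the last vowel to 'a'.
So sohbad → sohbadal.

sohbadal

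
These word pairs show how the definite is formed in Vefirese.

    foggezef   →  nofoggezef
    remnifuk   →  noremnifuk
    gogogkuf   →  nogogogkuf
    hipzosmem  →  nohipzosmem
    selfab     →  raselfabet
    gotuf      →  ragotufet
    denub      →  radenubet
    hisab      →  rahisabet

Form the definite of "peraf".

raperafet

foggezef and gotuf both end in -f yet inflect differently (nofoggezef, ragotufet), so the final letter is not what conditions the rule; the number of vowels is.
"peraf" has 2 vowels. The stems with 2 vowels (selfab → raselfabet, gotuf → ragotufet, denub → radenubet) add ra- … -et around the stem.
The other pattern: stems with 3 vowels add the prefix no-.
So peraf → raperafet.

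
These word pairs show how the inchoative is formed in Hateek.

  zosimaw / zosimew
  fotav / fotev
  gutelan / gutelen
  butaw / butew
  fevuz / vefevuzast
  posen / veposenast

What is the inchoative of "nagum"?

gutelan and posen both end in -n yet inflect differently (gutelen, veposenast), so the final letter is not what conditions the rule; the last vowel is.
"nagum" has last vowel 'u'. The one such stem in the data (fevuz → vefevuzast) adds ve- … -ast around the stem, so the same rule applies.
The other pattern: stems whose last vowel is 'a' change the last vowel to 'e'.
So nagum → venagumast.

venagumast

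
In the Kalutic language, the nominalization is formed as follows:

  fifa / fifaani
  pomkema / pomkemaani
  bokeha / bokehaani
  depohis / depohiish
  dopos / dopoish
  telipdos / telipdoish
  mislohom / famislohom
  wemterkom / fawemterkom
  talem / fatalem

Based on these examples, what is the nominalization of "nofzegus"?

nofzeguish

"nofzegus" ends in -s. The stems ending in -s (depohis → depohiish, dopos → dopoish, telipdos → telipdoish) drop the final letter and add -ish.
The other patterns: stems ending in -a add -ani; stems ending in -m add the prefix fa-.
So nofzegus → nofzeguish.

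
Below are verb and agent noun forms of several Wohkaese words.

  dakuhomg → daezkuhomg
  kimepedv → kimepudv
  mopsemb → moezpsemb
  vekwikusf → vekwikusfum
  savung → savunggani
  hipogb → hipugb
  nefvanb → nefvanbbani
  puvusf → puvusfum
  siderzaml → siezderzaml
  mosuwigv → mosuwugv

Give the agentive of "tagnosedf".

dakuhomg and savung both end in -g yet inflect differently (daezkuhomg, savunggani), so the final letter is not what conditions the rule; the second-to-last letter is.
"tagnosedf" has second-to-last letter 'd'. The one such stem in the data (kimepedv → kimepudv) changes the last vowel to 'u' (as do hipogb, mosuwigv), so the same rule applies.
The other patterns: stems whose second-to-last letter is 'm' insert -ez- after the first vowel; stems whose second-to-last letter is 'n' double the final consonant and add -ani; stems whose second-to-last letter is 's' add -um.
So tagnosedf → tagnosudf.

tagnosudf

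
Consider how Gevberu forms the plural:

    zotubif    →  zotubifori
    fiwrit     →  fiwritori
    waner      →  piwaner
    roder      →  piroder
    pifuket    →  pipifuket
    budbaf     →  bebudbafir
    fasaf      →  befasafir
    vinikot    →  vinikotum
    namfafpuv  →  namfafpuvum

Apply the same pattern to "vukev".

pivukev

fiwrit and pifuket both end in -t yet inflect differently (fiwritori, pipifuket), so the final letter is not what conditions the rule; the last vowel is.
"vukev" has last vowel 'e'. The stems whose last vowel is 'e' (waner → piwaner, roder → piroder, pifuket → pipifuket) add the prefix pi-.
So vukev → pivukev.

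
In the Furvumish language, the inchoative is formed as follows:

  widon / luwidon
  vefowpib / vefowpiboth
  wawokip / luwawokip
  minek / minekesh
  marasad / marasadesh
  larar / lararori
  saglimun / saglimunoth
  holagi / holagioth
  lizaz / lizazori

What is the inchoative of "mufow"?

mufowesh

widon and saglimun both end in -n yet inflect differently (luwidon, saglimunoth), so the final letter is not what conditions the rule; the first letter is.
"mufow" begins with m-. The stems beginning with m- (minek → minekesh, marasad → marasadesh) add -esh.
So mufow → mufowesh.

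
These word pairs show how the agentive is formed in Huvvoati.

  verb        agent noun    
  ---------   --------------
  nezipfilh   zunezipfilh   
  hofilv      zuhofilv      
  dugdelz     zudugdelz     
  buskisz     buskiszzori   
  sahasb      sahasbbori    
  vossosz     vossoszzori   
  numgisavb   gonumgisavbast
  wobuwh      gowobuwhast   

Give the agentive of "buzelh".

zubuzelh

dugdelz and buskisz both end in -z yet inflect differently (zudugdelz, buskiszzori), so the final letter is not what conditions the rule; the second-to-last letter is.
"buzelh" has second-to-last letter 'l'. The stems whose second-to-last letter is 'l' (nezipfilh → zunezipfilh, hofilv → zuhofilv, dugdelz → zudugdelz) add the prefix zu-.
The other patterns: stems whose second-to-last letter is 's' double the final consonant and add -ori; stems whose second-to-last letter is 'v' or 'w' add go- … -ast around the stem.
So buzelh → zubuzelh.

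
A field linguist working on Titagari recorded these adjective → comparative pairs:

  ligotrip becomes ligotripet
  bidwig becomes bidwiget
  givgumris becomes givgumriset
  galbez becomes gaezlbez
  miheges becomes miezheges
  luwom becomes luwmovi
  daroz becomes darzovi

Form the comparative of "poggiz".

"poggiz" has last vowel 'i'. The stems whose last vowel is 'i' (ligotrip → ligotripet, bidwig → bidwiget, givgumris → givgumriset) add -et.
The other patterns: stems whose last vowel is 'e' insert -ez- after the first vowel; stems whose last vowel is 'o' delete the last vowel and add -ovi.
So poggiz → poggizet.

poggizet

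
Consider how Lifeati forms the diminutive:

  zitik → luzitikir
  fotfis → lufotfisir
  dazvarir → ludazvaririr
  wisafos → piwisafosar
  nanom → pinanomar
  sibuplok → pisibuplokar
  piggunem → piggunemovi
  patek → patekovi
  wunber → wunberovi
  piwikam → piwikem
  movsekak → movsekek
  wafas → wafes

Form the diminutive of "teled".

"teled" has last vowel 'e'. The stems whose last vowel is 'e' (piggunem → piggunemovi, patek → patekovi, wunber → wunberovi) add -ovi.
So teled → teledovi.

teledovi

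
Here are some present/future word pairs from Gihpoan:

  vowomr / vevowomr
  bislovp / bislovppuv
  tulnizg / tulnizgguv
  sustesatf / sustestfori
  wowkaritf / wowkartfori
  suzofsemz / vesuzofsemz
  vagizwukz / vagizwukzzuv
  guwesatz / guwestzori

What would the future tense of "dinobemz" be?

"dinobemz" has second-to-last letter 'm'. The stems whose second-to-last letter is 'm' (suzofsemz → vesuzofsemz, vowomr → vevowomr) add the prefix ve-.
The other patterns: stems whose second-to-last letter is 't' delete the last vowel and add -ori; stems whose second-to-last letter is 'k', 'v' or 'z' double the final consonant and add -uv.
So dinobemz → vedinobemz.

vedinobemz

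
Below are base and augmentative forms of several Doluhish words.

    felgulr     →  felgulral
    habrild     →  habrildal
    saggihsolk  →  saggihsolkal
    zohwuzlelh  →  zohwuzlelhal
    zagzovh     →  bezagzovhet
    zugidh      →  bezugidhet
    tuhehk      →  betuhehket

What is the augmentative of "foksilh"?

foksilhal

zohwuzlelh and zagzovh both end in -h yet inflect differently (zohwuzlelhal, bezagzovhet), so the final letter is not what conditions the rule; the second-to-last letter is.
"foksilh" has second-to-last letter 'l'. The stems whose second-to-last letter is 'l' (felgulr → felgulral, habrild → habrildal, saggihsolk → saggihsolkal) add -al.
The other pattern: stems whose second-to-last letter is 'd', 'h' or 'v' add be- … -et around the stem.
So foksilh → foksilhal.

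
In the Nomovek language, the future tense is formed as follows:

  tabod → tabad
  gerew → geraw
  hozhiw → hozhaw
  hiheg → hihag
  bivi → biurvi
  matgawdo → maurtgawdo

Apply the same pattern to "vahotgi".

vaurhotgi

hozhiw and bivi both have last vowel 'i' yet inflect differently (hozhaw, biurvi), so the last vowel is not what conditions the rule; whether the stem ends in a vowel or a consonant is.
"vahotgi" ends in a vowel. The stems ending in a vowel (bivi → biurvi, matgawdo → maurtgawdo) insert -ur- after the first vowel.
So vahotgi → vaurhotgi.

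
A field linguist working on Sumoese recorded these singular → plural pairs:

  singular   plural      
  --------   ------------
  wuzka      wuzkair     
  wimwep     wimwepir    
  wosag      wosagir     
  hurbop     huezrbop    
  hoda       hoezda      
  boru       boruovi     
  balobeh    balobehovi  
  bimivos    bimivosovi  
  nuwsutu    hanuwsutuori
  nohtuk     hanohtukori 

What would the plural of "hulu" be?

huezlu

wimwep and hurbop both end in -p yet inflect differently (wimwepir, huezrbop), so the final letter is not what conditions the rule; the first letter is.
"hulu" begins with h-. The stems beginning with h- (hurbop → huezrbop, hoda → hoezda) insert -ez- after the first vowel.
So hulu → huezlu.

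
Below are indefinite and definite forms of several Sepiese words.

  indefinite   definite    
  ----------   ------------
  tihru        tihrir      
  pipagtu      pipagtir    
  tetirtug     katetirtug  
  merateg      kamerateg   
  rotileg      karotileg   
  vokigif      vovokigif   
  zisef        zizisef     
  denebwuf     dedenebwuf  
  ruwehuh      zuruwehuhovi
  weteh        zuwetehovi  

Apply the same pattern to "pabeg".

tihru and tetirtug both have last vowel 'u' yet inflect differently (tihrir, katetirtug), so the last vowel is not what conditions the rule; the final letter is.
"pabeg" ends in -g. The stems ending in -g (tetirtug → katetirtug, merateg → kamerateg, rotileg → karotileg) add the prefix ka-.
So pabeg → kapabeg.

kapabeg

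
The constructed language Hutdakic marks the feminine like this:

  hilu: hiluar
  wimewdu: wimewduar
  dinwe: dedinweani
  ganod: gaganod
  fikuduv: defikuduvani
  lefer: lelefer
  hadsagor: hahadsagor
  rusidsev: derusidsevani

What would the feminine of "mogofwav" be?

demogofwavani

wimewdu and fikuduv both have last vowel 'u' yet inflect differently (wimewduar, defikuduvani), so the last vowel is not what conditions the rule; the final letter is.
"mogofwav" ends in -v. The stems ending in -v (fikuduv → defikuduvani, rusidsev → derusidsevani) add de- … -ani around the stem.
So mogofwav → demogofwavani.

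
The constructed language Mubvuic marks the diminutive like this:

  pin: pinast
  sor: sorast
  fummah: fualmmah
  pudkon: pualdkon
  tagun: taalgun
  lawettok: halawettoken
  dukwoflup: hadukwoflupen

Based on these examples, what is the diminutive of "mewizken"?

"mewizken" has 3 vowels. The stems with 3 vowels (lawettok → halawettoken, dukwoflup → hadukwoflupen) add ha- … -en around the stem.
The other patterns: stems with 1 vowel add -ast; stems with 2 vowels insert -al- after the first vowel.
So mewizken → hamewizkenen.

hamewizkenen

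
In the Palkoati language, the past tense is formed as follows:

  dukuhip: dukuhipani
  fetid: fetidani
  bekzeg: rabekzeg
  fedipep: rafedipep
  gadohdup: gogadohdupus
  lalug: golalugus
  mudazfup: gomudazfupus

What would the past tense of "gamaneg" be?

ragamaneg

dukuhip and fedipep both end in -p yet inflect differently (dukuhipani, rafedipep), so the final letter is not what conditions the rule; the last vowel is.
"gamaneg" has last vowel 'e'. The stems whose last vowel is 'e' (bekzeg → rabekzeg, fedipep → rafedipep) add the prefix ra-.
So gamaneg → ragamaneg.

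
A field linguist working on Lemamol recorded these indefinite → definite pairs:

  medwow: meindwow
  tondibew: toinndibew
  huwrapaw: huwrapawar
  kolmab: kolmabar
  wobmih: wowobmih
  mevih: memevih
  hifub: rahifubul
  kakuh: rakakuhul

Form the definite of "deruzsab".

"deruzsab" has last vowel 'a'. The stems whose last vowel is 'a' (huwrapaw → huwrapawar, kolmab → kolmabar) add -ar.
So deruzsab → deruzsabar.

deruzsabar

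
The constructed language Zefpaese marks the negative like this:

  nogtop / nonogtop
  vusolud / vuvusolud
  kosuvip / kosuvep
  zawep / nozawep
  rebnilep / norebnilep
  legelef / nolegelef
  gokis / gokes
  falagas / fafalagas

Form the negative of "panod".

papanod

"panod" has last vowel 'o'. The one such stem in the data (nogtop → nonogtop) repeats the first consonant+vowel as a prefix (as do falagas, vusolud), so the same rule applies.
The other patterns: stems whose last vowel is 'i' change the last vowel to 'e'; stems whose last vowel is 'e' add the prefix no-.
So panod → papanod.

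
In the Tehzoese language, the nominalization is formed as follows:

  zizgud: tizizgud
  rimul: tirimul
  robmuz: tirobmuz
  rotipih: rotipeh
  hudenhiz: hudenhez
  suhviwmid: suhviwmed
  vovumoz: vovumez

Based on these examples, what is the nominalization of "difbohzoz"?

difbohzez

"difbohzoz" has last vowel 'o'. The one such stem in the data (vovumoz → vovumez) changes the last vowel to 'e' (as do rotipih, hudenhiz), so the same rule applies.
The other pattern: stems whose last vowel is 'u' add the prefix ti-.
So difbohzoz → difbohzez.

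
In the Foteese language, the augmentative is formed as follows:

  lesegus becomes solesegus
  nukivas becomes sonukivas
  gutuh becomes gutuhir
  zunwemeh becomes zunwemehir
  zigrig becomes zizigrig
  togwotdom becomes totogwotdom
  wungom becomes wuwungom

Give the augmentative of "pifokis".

lesegus and gutuh both have last vowel 'u' yet inflect differently (solesegus, gutuhir), so the last vowel is not what conditions the rule; the final letter is.
"pifokis" ends in -s. The stems ending in -s (lesegus → solesegus, nukivas → sonukivas) add the prefix so-.
So pifokis → sopifokis.

sopifokis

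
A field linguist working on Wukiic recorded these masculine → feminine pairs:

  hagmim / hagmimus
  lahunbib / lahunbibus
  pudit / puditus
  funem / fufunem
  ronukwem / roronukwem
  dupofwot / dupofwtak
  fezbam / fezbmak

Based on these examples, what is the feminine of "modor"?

hagmim and funem both end in -m yet inflect differently (hagmimus, fufunem), so the final letter is not what conditions the rule; the last vowel is.
"modor" has last vowel 'o'. The one such stem in the data (dupofwot → dupofwtak) deletes the last vowel and adds -ak (as does fezbam), so the same rule applies.
The other patterns: stems whose last vowel is 'i' add -us; stems whose last vowel is 'e' repeat the first consonant+vowel as a prefix.
So modor → modrak.

modrak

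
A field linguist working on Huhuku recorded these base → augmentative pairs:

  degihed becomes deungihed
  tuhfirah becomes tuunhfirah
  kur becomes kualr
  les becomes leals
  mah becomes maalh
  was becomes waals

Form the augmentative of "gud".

"gud" has 1 vowel. The stems with 1 vowel (kur → kualr, mah → maalh, les → leals) insert -al- after the first vowel.
The other pattern: stems with 3 vowels insert -un- after the first vowel.
So gud → guald.

guald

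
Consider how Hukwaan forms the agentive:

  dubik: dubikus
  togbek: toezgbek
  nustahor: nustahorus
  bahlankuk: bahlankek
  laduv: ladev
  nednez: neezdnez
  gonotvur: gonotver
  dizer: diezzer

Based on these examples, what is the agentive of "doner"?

gonotvur and dizer both end in -r yet inflect differently (gonotver, diezzer), so the final letter is not what conditions the rule; the last vowel is.
"doner" has last vowel 'e'. The stems whose last vowel is 'e' (dizer → diezzer, nednez → neezdnez, togbek → toezgbek) insert -ez- after the first vowel.
So doner → doezner.

doezner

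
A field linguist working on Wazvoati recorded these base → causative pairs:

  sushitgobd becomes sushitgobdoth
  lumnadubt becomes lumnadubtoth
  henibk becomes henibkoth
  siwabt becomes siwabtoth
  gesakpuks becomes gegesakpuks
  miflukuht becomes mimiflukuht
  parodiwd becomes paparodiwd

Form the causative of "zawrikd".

zazawrikd

lumnadubt and miflukuht both end in -t yet inflect differently (lumnadubtoth, mimiflukuht), so the final letter is not what conditions the rule; the second-to-last letter is.
"zawrikd" has second-to-last letter 'k'. The one such stem in the data (gesakpuks → gegesakpuks) repeats the first consonant+vowel as a prefix (as do miflukuht, parodiwd), so the same rule applies.
The other pattern: stems whose second-to-last letter is 'b' add -oth.
So zawrikd → zazawrikd.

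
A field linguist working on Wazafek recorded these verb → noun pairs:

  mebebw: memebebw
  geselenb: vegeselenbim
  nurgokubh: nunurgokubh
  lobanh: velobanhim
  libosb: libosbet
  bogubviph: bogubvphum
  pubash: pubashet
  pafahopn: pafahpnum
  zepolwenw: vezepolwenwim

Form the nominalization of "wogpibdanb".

vewogpibdanbim

mebebw and zepolwenw both end in -w yet inflect differently (memebebw, vezepolwenwim), so the final letter is not what conditions the rule; the second-to-last letter is.
"wogpibdanb" has second-to-last letter 'n'. The stems whose second-to-last letter is 'n' (geselenb → vegeselenbim, zepolwenw → vezepolwenwim, lobanh → velobanhim) add ve- … -im around the stem.
The other patterns: stems whose second-to-last letter is 'b' repeat the first consonant+vowel as a prefix; stems whose second-to-last letter is 's' add -et; stems whose second-to-last letter is 'p' delete the last vowel and add -um.
So wogpibdanb → vewogpibdanbim.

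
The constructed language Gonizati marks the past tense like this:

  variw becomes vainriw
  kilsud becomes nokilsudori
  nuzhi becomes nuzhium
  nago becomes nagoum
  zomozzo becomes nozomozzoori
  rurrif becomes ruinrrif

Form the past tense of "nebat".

nebatum

nago and zomozzo both end in -o yet inflect differently (nagoum, nozomozzoori), so the final letter is not what conditions the rule; the first letter is.
"nebat" begins with n-. The stems beginning with n- (nago → nagoum, nuzhi → nuzhium) add -um.
The other patterns: stems beginning with k- or z- add no- … -ori around the stem; stems beginning with r- or v- insert -in- after the first vowel.
So nebat → nebatum.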